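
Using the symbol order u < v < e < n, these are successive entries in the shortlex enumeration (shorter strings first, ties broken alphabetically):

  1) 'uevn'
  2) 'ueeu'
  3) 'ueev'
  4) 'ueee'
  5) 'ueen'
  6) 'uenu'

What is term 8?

Stepping forward 2 times from uenu: uenu → uenv, then the target.

uene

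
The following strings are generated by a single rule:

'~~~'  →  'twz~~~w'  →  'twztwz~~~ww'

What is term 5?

Each term wraps the previous one in twz on the left and w on the right.
From twztwz~~~ww, 2 further steps: twztwz~~~ww → twztwztwz~~~www → (answer).

twztwztwztwz~~~wwww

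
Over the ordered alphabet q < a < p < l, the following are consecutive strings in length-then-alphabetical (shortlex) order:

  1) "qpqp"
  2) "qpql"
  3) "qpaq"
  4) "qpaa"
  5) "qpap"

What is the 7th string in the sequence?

Continuing the enumeration 2 steps past qpap: qpap → qpal → (answer).

qppq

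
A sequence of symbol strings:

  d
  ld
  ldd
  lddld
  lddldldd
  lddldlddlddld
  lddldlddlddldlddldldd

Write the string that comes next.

Each term (from the third on) is the previous term followed by the one before it: term 3 = ld·d = ldd.
So term 8 is lddldlddlddldlddldldd·lddldlddlddld.

lddldlddlddldlddldlddlddldlddlddld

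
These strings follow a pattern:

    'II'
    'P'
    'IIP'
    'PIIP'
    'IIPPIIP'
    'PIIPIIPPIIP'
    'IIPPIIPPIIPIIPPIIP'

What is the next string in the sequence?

PIIPIIPPIIPIIPPIIPPIIPIIPPIIP

Each term (from the third on) is the two preceding terms concatenated in order: term 3 = II·P = IIP.
So term 8 is PIIPIIPPIIP·IIPPIIPPIIPIIPPIIP.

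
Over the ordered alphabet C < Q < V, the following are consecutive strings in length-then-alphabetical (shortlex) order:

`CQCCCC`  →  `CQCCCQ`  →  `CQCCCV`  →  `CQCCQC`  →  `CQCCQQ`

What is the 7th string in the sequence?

Stepping forward 2 times from CQCCQQ: CQCCQQ → CQCCQV, then the target.

CQCCVC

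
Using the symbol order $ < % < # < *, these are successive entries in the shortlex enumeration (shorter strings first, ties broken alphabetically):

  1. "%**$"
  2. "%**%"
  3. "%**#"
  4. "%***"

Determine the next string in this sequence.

Find the rightmost character of %*** below *, bump it to the next letter, and reset everything to its right to $.

#$$$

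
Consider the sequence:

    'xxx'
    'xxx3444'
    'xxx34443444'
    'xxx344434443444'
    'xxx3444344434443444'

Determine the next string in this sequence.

xxx34443444344434443444

The strings grow by a fixed suffix 3444 each time.
One more step from xxx3444344434443444 gives the answer.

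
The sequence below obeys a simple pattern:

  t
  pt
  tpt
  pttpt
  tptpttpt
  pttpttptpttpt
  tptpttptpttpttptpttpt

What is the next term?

pttpttptpttpttptpttptpttpttptpttpt

From term 3 onward, concatenate the second-to-last term with the last: t·pt = tpt, pt·tpt = pttpt, …
So term 8 is pttpttptpttpt·tptpttptpttpttptpttpt.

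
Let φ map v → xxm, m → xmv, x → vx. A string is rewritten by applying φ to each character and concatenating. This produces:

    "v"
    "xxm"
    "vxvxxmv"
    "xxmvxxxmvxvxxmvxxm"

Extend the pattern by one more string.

vxvxxmvxxmvxvxvxxmvxxmvxxxmvxvxxmvxxmvxvxxmv

Replace each of the 18 characters of xxmvxxxmvxvxxmvxxm in place — vx vx xmv xxm vx vx vx xmv xxm vx xxm vx vx xmv xxm vx vx xmv — and concatenate.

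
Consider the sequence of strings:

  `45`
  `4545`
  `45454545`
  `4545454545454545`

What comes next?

Every step duplicates the string.
Doubling 4545454545454545:

45454545454545454545454545454545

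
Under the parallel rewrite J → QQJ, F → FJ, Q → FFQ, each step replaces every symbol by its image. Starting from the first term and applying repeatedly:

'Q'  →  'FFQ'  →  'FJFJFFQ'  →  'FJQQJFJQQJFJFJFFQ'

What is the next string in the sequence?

Rewriting the 17 symbols of FJQQJFJQQJFJFJFFQ one by one yields FJ QQJ FFQ FFQ QQJ FJ QQJ FFQ FFQ QQJ FJ QQJ FJ QQJ FJ FJ FFQ; concatenated:

FJQQJFFQFFQQQJFJQQJFFQFFQQQJFJQQJFJQQJFJFJFFQ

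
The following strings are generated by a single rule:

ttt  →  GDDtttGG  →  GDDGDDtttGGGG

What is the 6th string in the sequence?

Each term wraps the previous one in GDD on the left and GG on the right.
From GDDGDDtttGGGG, 3 further steps: GDDGDDtttGGGG → GDDGDDGDDtttGGGGGG → GDDGDDGDDGDDtttGGGGGGGG → (answer).

GDDGDDGDDGDDGDDtttGGGGGGGGGG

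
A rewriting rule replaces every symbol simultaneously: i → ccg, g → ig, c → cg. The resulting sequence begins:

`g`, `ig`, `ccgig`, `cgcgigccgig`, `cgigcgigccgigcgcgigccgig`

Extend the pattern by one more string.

φ(cgigcgigccgigcgcgigccgig) expands symbol-by-symbol to cg ig ccg ig cg ig ccg ig cg cg ig ccg ig cg ig cg ig ccg ig cg cg ig ccg ig; joining the 24 pieces gives the next term.

cgigccgigcgigccgigcgcgigccgigcgigcgigccgigcgcgigccgig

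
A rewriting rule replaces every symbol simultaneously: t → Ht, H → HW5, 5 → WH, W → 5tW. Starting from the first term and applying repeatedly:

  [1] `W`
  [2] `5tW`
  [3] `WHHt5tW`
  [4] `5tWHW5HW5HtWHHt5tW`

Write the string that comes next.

Rewriting the 18 symbols of 5tWHW5HW5HtWHHt5tW one by one yields WH Ht 5tW HW5 5tW WH HW5 5tW WH HW5 Ht 5tW HW5 HW5 Ht WH Ht 5tW; concatenated:

WHHt5tWHW55tWWHHW55tWWHHW5Ht5tWHW5HW5HtWHHt5tW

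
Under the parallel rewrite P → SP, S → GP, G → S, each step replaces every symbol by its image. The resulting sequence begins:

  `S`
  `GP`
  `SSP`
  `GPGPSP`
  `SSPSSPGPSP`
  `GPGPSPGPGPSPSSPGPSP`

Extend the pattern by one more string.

Rewriting the 19 symbols of GPGPSPGPGPSPSSPGPSP one by one yields S SP S SP GP SP S SP S SP GP SP GP GP SP S SP GP SP; concatenated:

SSPSSPGPSPSSPSSPGPSPGPGPSPSSPGPSP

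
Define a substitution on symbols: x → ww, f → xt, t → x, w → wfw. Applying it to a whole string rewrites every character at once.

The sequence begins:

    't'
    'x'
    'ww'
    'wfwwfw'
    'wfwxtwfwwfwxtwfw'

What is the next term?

Rewriting the 16 symbols of wfwxtwfwwfwxtwfw one by one yields wfw xt wfw ww x wfw xt wfw wfw xt wfw ww x wfw xt wfw; concatenated:

wfwxtwfwwwxwfwxtwfwwfwxtwfwwwxwfwxtwfw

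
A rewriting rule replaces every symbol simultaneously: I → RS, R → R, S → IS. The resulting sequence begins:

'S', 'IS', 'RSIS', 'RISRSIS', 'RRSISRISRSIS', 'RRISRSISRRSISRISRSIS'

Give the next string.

Rewriting the 20 symbols of RRISRSISRRSISRISRSIS one by one yields R R RS IS R IS RS IS R R IS RS IS R RS IS R IS RS IS; concatenated:

RRRSISRISRSISRRISRSISRRSISRISRSIS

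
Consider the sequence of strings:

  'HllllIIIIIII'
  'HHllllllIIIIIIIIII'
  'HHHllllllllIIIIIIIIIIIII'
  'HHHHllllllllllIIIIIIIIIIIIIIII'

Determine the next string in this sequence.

HHHHHllllllllllllIIIIIIIIIIIIIIIIIII

The n-th term is n-2 H's then 2n-2 l's then 3n-2 I's, where the shown terms are n = 3, 4, 5, 6.
Setting n = 7 gives 5, 12, 19 characters in each block.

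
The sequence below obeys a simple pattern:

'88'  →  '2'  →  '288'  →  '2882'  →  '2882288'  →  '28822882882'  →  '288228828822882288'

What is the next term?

From term 3 onward, concatenate the last term with the second-to-last: 2·88 = 288, 288·2 = 2882, …
The next term joins 288228828822882288 and 28822882882.

28822882882288228828822882882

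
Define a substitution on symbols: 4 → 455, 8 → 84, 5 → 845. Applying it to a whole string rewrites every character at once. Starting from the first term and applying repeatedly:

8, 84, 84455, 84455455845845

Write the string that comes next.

844554558458454558458458445584584455845

Applying the rule to each of the 14 symbols of 84455455845845 gives the pieces 84 455 455 845 845 455 845 845 84 455 845 84 455 845, which concatenate to the answer.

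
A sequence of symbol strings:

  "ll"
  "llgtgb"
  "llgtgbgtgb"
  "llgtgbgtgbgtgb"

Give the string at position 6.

llgtgbgtgbgtgbgtgbgtgb

Every step adds gtgb to the end: s(k+1) = s(k)·gtgb.
From llgtgbgtgbgtgb, 2 further steps: llgtgbgtgbgtgb → llgtgbgtgbgtgbgtgb → (answer).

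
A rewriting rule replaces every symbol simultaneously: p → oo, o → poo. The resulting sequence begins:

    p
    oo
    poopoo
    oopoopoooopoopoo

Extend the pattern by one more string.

Applying the rule to each of the 16 symbols of oopoopoooopoopoo gives the pieces poo poo oo poo poo oo poo poo poo poo oo poo poo oo poo poo, which concatenate to the answer.

poopoooopoopoooopoopoopoopoooopoopoooopoopoo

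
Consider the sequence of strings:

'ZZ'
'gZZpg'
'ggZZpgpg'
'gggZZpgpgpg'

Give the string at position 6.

Every step adds g to the front and pg to the end of the previous string.
From gggZZpgpgpg, 2 further steps: gggZZpgpgpg → ggggZZpgpgpgpg → (answer).

gggggZZpgpgpgpgpg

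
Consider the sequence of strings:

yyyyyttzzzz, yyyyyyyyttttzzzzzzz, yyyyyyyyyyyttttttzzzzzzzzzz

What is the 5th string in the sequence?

Each string has the form y^{3n+2} t^{2n} z^{3n+1} (n = 1, 2, …).
Setting n = 5 gives 17, 10, 16 characters in each block.

yyyyyyyyyyyyyyyyyttttttttttzzzzzzzzzzzzzzzz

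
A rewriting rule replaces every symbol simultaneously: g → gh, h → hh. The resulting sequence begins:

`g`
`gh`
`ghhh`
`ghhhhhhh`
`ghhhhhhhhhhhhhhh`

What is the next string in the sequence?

Rewriting the 16 symbols of ghhhhhhhhhhhhhhh one by one yields gh hh hh hh hh hh hh hh hh hh hh hh hh hh hh hh; concatenated:

ghhhhhhhhhhhhhhhhhhhhhhhhhhhhhhh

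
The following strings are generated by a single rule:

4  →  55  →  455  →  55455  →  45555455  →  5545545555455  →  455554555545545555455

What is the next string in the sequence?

5545545555455455554555545545555455

From term 3 onward, concatenate the second-to-last term with the last: 4·55 = 455, 55·455 = 55455, …
Continuing: 5545545555455 · 455554555545545555455 gives term 8.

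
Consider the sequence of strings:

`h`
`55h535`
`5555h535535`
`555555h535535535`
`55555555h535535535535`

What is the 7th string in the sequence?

555555555555h535535535535535535

Each term wraps the previous one in 55 on the left and 535 on the right.
From 55555555h535535535535, 2 further steps: 55555555h535535535535 → 5555555555h535535535535535 → (answer).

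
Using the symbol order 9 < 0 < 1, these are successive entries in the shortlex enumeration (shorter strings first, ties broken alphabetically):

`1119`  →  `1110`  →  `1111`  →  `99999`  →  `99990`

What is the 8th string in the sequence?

Advancing 3 positions from 99990 through 99990 → 99991 → 99909 reaches term 8.

99900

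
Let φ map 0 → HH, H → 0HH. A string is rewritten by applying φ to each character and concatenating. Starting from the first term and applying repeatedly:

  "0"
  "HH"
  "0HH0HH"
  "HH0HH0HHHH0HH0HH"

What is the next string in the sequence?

φ(HH0HH0HHHH0HH0HH) expands symbol-by-symbol to 0HH 0HH HH 0HH 0HH HH 0HH 0HH 0HH 0HH HH 0HH 0HH HH 0HH 0HH; joining the 16 pieces gives the next term.

0HH0HHHH0HH0HHHH0HH0HH0HH0HHHH0HH0HHHH0HH0HH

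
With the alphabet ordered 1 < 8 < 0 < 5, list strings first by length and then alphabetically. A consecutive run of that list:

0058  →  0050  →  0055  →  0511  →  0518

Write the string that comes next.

Treat 0518 as a base-4 numeral over the given alphabet and add one, carrying through any trailing 5's.

0510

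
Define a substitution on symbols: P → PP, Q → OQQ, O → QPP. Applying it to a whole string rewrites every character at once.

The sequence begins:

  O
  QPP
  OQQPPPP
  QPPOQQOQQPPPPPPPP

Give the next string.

Applying the rule to each of the 17 symbols of QPPOQQOQQPPPPPPPP gives the pieces OQQ PP PP QPP OQQ OQQ QPP OQQ OQQ PP PP PP PP PP PP PP PP, which concatenate to the answer.

OQQPPPPQPPOQQOQQQPPOQQOQQPPPPPPPPPPPPPPPP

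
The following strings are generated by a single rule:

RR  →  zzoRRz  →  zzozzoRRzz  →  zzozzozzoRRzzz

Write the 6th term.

zzozzozzozzozzoRRzzzzz

Every step adds zzo to the front and z to the end of the previous string.
From zzozzozzoRRzzz, 2 further steps: zzozzozzoRRzzz → zzozzozzozzoRRzzzz → (answer).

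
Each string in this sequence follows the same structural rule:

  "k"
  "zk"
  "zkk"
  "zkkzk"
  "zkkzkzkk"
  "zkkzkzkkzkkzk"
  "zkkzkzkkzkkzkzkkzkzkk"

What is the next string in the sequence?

zkkzkzkkzkkzkzkkzkzkkzkkzkzkkzkkzk

From term 3 onward, concatenate the last term with the second-to-last: zk·k = zkk, zkk·zk = zkkzk, …
So term 8 is zkkzkzkkzkkzkzkkzkzkk·zkkzkzkkzkkzk.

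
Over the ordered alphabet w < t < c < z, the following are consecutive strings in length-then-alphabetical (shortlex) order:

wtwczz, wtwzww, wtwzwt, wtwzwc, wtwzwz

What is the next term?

Treat wtwzwz as a base-4 numeral over the given alphabet and add one, carrying through any trailing z's.

wtwztw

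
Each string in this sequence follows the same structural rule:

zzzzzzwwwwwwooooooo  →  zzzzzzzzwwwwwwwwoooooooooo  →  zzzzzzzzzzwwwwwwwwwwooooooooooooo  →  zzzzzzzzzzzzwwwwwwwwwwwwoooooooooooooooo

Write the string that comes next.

zzzzzzzzzzzzzzwwwwwwwwwwwwwwooooooooooooooooooo

Each string has the form z^{2n+2} w^{2n+2} o^{3n+1}, where the shown terms are n = 2, 3, 4, 5.
At n = 6 the blocks have lengths 14, 14, 19.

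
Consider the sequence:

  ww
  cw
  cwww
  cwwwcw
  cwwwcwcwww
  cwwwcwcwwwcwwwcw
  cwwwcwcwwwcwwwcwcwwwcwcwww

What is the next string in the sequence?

cwwwcwcwwwcwwwcwcwwwcwcwwwcwwwcwcwwwcwwwcw

Each term (from the third on) is the previous term followed by the one before it: term 3 = cw·ww = cwww.
The next term joins cwwwcwcwwwcwwwcwcwwwcwcwww and cwwwcwcwwwcwwwcw.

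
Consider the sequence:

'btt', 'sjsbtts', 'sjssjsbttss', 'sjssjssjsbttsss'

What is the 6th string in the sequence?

Every step adds sjs to the front and s to the end of the previous string.
From sjssjssjsbttsss, 2 further steps: sjssjssjsbttsss → sjssjssjssjsbttssss → (answer).

sjssjssjssjssjsbttsssss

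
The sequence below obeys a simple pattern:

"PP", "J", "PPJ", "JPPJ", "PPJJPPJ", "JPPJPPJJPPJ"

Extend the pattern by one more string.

PPJJPPJJPPJPPJJPPJ

Each term (from the third on) is the two preceding terms concatenated in order: term 3 = PP·J = PPJ.
So term 7 is PPJJPPJ·JPPJPPJJPPJ.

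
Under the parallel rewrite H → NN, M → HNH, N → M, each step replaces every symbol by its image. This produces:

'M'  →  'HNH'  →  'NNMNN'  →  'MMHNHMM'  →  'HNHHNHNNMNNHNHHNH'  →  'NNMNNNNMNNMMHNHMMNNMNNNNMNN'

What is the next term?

Rewriting the 27 symbols of NNMNNNNMNNMMHNHMMNNMNNNNMNN one by one yields M M HNH M M M M HNH M M HNH HNH NN M NN HNH HNH M M HNH M M M M HNH M M; concatenated:

MMHNHMMMMHNHMMHNHHNHNNMNNHNHHNHMMHNHMMMMHNHMM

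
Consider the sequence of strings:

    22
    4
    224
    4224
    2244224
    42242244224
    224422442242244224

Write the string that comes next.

42242244224224422442242244224

Each term (from the third on) is the two preceding terms concatenated in order: term 3 = 22·4 = 224.
Continuing: 42242244224 · 224422442242244224 gives term 8.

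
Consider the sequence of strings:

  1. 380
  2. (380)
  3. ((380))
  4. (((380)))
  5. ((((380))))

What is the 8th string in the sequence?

Each term wraps the previous one in ( on the left and ) on the right.
From ((((380)))), 3 further steps: ((((380)))) → (((((380))))) → ((((((380)))))) → (answer).

(((((((380)))))))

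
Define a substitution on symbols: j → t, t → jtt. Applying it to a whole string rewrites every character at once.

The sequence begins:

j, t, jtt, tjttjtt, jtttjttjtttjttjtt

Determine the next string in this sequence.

Rewriting the 17 symbols of jtttjttjtttjttjtt one by one yields t jtt jtt jtt t jtt jtt t jtt jtt jtt t jtt jtt t jtt jtt; concatenated:

tjttjttjtttjttjtttjttjttjtttjttjtttjttjtt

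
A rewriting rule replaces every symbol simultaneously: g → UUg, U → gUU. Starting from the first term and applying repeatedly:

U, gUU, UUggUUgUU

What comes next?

Expanding UUggUUgUU: U→gUU, U→gUU, g→UUg, g→UUg, U→gUU, U→gUU, g→UUg, U→gUU, U→gUU. Concatenated: gUU gUU UUg UUg gUU gUU UUg gUU gUU.

gUUgUUUUgUUggUUgUUUUggUUgUU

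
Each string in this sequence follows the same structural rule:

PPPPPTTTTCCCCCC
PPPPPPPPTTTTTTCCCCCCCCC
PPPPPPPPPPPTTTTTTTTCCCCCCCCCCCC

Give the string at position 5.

PPPPPPPPPPPPPPPPPTTTTTTTTTTTTCCCCCCCCCCCCCCCCCC

The n-th term is 3n+2 P's then 2n+2 T's then 3n+3 C's (n = 1, 2, …).
Setting n = 5 gives 17, 12, 18 characters in each block.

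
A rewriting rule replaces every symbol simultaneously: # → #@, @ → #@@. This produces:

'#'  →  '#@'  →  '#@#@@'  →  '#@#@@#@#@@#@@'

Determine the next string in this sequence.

Rewriting the 13 symbols of #@#@@#@#@@#@@ one by one yields #@ #@@ #@ #@@ #@@ #@ #@@ #@ #@@ #@@ #@ #@@ #@@; concatenated:

#@#@@#@#@@#@@#@#@@#@#@@#@@#@#@@#@@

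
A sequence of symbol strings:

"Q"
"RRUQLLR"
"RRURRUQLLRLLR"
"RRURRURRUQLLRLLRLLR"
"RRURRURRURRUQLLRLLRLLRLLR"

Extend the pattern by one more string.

s(k+1) = RRU·s(k)·LLR, so each term gains RRU as a prefix and LLR as a suffix.
So the next term is RRU·RRURRURRURRUQLLRLLRLLRLLR·LLR.

RRURRURRURRURRUQLLRLLRLLRLLRLLR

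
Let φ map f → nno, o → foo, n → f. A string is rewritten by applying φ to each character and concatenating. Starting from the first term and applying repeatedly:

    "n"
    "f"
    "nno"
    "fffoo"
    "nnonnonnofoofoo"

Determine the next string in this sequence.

fffoofffoofffoonnofoofoonnofoofoo

Replace each of the 15 characters of nnonnonnofoofoo in place — f f foo f f foo f f foo nno foo foo nno foo foo — and concatenate.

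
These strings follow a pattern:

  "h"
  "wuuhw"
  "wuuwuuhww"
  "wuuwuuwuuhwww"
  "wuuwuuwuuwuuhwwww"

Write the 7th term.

Each term wraps the previous one in wuu on the left and w on the right.
From wuuwuuwuuwuuhwwww, 2 further steps: wuuwuuwuuwuuhwwww → wuuwuuwuuwuuwuuhwwwww → (answer).

wuuwuuwuuwuuwuuwuuhwwwwww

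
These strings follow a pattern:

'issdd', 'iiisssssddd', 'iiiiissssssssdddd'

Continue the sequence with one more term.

Term n consists of 2n-1 i's, followed by 3n-1 s's, followed by n+1 d's (n = 1, 2, …).
For the next term, n = 4, so the run lengths are 7, 11, 5.

iiiiiiisssssssssssddddd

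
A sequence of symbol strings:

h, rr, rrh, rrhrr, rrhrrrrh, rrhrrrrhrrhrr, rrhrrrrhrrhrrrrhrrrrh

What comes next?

Each term (from the third on) is the previous term followed by the one before it: term 3 = rr·h = rrh.
So term 8 is rrhrrrrhrrhrrrrhrrrrh·rrhrrrrhrrhrr.

rrhrrrrhrrhrrrrhrrrrhrrhrrrrhrrhrr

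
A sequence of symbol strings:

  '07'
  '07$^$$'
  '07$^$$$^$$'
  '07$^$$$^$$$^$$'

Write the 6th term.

Each term is the previous one with $^$$ appended.
From 07$^$$$^$$$^$$, 2 further steps: 07$^$$$^$$$^$$ → 07$^$$$^$$$^$$$^$$ → (answer).

07$^$$$^$$$^$$$^$$$^$$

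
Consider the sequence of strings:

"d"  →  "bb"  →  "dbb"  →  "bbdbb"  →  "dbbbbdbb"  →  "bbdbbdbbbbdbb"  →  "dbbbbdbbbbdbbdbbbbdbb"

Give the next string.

This is a Fibonacci-style word recurrence s(k) = s(k−2)·s(k−1): e.g. d·bb = dbb.
So term 8 is bbdbbdbbbbdbb·dbbbbdbbbbdbbdbbbbdbb.

bbdbbdbbbbdbbdbbbbdbbbbdbbdbbbbdbb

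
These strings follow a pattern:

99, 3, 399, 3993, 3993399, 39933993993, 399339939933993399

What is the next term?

From term 3 onward, concatenate the last term with the second-to-last: 3·99 = 399, 399·3 = 3993, …
So term 8 is 399339939933993399·39933993993.

39933993993399339939933993993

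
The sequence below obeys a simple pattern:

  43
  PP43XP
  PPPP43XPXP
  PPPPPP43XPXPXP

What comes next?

s(k+1) = PP·s(k)·XP, so each term gains PP as a prefix and XP as a suffix.
Applying this once more to PPPPPP43XPXPXP:

PPPPPPPP43XPXPXPXP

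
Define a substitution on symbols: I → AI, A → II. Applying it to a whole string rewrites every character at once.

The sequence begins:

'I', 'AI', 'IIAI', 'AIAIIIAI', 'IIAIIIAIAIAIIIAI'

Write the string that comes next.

Rewriting the 16 symbols of IIAIIIAIAIAIIIAI one by one yields AI AI II AI AI AI II AI II AI II AI AI AI II AI; concatenated:

AIAIIIAIAIAIIIAIIIAIIIAIAIAIIIAI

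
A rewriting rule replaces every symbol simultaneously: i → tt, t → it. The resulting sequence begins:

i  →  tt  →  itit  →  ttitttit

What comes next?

Apply φ to ttitttit symbol by symbol: t→it, t→it, i→tt, t→it, t→it, t→it, i→tt, t→it; joined: it it tt it it it tt it.

ititttitititttit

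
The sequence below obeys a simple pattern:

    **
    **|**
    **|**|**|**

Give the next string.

Each string is two copies of the previous one joined by '|'.
Doubling **|**|**|** with '|' between the halves:

**|**|**|**|**|**|**|**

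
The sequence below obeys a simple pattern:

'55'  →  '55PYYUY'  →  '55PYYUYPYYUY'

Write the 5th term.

Every step adds PYYUY to the end: s(k+1) = s(k)·PYYUY.
From 55PYYUYPYYUY, 2 further steps: 55PYYUYPYYUY → 55PYYUYPYYUYPYYUY → (answer).

55PYYUYPYYUYPYYUYPYYUY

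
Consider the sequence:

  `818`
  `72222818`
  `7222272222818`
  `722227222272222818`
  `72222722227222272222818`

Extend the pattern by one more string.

Each term is the previous one with 72222 prepended.
One more step from 72222722227222272222818 gives the answer.

7222272222722227222272222818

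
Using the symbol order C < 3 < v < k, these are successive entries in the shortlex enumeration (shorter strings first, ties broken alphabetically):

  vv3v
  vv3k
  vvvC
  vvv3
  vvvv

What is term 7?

Advancing 2 positions from vvvv through vvvv → vvvk reaches term 7.

vvkC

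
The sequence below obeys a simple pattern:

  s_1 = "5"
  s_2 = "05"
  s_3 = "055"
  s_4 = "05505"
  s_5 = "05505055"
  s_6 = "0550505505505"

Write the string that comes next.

055050550550505505055

This is a Fibonacci-style word recurrence s(k) = s(k−1)·s(k−2): e.g. 05·5 = 055.
The next term joins 0550505505505 and 05505055.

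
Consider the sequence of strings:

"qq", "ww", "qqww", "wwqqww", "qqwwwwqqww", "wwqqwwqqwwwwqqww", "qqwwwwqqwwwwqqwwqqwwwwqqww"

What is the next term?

wwqqwwqqwwwwqqwwqqwwwwqqwwwwqqwwqqwwwwqqww

This is a Fibonacci-style word recurrence s(k) = s(k−2)·s(k−1): e.g. qq·ww = qqww.
The next term joins wwqqwwqqwwwwqqww and qqwwwwqqwwwwqqwwqqwwwwqqww.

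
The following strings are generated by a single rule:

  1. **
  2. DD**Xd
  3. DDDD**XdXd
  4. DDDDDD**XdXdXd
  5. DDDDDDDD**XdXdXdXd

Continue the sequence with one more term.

s(k+1) = DD·s(k)·Xd, so each term gains DD as a prefix and Xd as a suffix.
Applying this once more to DDDDDDDD**XdXdXdXd:

DDDDDDDDDD**XdXdXdXdXd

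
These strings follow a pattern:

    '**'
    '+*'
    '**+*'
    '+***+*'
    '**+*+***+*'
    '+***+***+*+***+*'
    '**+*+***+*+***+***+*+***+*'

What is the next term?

Each term (from the third on) is the two preceding terms concatenated in order: term 3 = **·+* = **+*.
So term 8 is +***+***+*+***+*·**+*+***+*+***+***+*+***+*.

+***+***+*+***+***+*+***+*+***+***+*+***+*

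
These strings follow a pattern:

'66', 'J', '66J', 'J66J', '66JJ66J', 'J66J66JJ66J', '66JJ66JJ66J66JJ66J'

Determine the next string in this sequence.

From term 3 onward, concatenate the second-to-last term with the last: 66·J = 66J, J·66J = J66J, …
Continuing: J66J66JJ66J · 66JJ66JJ66J66JJ66J gives term 8.

J66J66JJ66J66JJ66JJ66J66JJ66J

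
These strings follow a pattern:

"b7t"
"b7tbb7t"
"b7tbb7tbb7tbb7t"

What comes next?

s(k+1) = s(k)·b·s(k) — each term doubles the last with 'b' between the halves.
So the next term is two copies of b7tbb7tbb7tbb7t with 'b' between the halves.

b7tbb7tbb7tbb7tbb7tbb7tbb7tbb7t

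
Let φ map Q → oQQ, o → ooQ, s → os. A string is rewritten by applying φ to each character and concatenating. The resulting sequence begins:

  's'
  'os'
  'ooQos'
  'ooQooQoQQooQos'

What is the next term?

ooQooQoQQooQooQoQQooQoQQoQQooQooQoQQooQos

Applying the rule to each of the 14 symbols of ooQooQoQQooQos gives the pieces ooQ ooQ oQQ ooQ ooQ oQQ ooQ oQQ oQQ ooQ ooQ oQQ ooQ os, which concatenate to the answer.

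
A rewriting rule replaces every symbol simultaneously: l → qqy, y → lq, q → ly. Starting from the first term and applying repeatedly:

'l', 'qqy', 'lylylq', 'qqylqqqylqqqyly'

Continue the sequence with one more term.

Rewriting the 15 symbols of qqylqqqylqqqyly one by one yields ly ly lq qqy ly ly ly lq qqy ly ly ly lq qqy lq; concatenated:

lylylqqqylylylylqqqylylylylqqqylq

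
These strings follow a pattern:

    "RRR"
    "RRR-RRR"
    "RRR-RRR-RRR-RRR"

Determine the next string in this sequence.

Every step duplicates the string with '-' between the halves.
One more doubling of RRR-RRR-RRR-RRR gives the answer.

RRR-RRR-RRR-RRR-RRR-RRR-RRR-RRR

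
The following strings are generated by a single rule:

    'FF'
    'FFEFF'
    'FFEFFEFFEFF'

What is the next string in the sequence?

Every step duplicates the string with 'E' between the halves.
Doubling FFEFFEFFEFF with 'E' between the halves:

FFEFFEFFEFFEFFEFFEFFEFF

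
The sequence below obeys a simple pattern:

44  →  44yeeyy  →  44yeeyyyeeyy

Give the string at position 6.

44yeeyyyeeyyyeeyyyeeyyyeeyy

The strings grow by a fixed suffix yeeyy each time.
From 44yeeyyyeeyy, 3 further steps: 44yeeyyyeeyy → 44yeeyyyeeyyyeeyy → 44yeeyyyeeyyyeeyyyeeyy → (answer).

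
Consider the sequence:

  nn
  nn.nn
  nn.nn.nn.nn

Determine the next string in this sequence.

nn.nn.nn.nn.nn.nn.nn.nn

Each string is two copies of the previous one joined by '.'.
One more doubling of nn.nn.nn.nn gives the answer.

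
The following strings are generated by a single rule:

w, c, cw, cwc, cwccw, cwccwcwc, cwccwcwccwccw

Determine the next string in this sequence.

cwccwcwccwccwcwccwcwc

Each term (from the third on) is the previous term followed by the one before it: term 3 = c·w = cw.
So term 8 is cwccwcwccwccw·cwccwcwc.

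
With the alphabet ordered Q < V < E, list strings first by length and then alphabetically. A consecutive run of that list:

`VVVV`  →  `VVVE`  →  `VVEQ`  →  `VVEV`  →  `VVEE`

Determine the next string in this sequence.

The successor of VVEE increments the rightmost position that isn't already E and resets every position after it to Q.

VEQQ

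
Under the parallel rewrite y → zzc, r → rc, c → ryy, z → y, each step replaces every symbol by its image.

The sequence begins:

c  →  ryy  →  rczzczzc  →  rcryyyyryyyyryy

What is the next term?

rcryyrczzczzczzczzcrczzczzczzczzcrczzczzc

Replace each of the 15 characters of rcryyyyryyyyryy in place — rc ryy rc zzc zzc zzc zzc rc zzc zzc zzc zzc rc zzc zzc — and concatenate.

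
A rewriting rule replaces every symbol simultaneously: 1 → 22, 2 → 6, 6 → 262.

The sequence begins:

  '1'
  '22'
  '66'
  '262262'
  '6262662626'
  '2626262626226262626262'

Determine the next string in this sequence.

626262626262626262626626262626262626262626

φ(2626262626226262626262) expands symbol-by-symbol to 6 262 6 262 6 262 6 262 6 262 6 6 262 6 262 6 262 6 262 6 262 6; joining the 22 pieces gives the next term.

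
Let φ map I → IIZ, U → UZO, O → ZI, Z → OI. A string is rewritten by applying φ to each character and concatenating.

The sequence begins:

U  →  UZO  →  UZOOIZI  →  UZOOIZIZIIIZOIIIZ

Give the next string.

Rewriting the 17 symbols of UZOOIZIZIIIZOIIIZ one by one yields UZO OI ZI ZI IIZ OI IIZ OI IIZ IIZ IIZ OI ZI IIZ IIZ IIZ OI; concatenated:

UZOOIZIZIIIZOIIIZOIIIZIIZIIZOIZIIIZIIZIIZOI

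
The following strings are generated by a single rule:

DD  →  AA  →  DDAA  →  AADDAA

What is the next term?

DDAAAADDAA

This is a Fibonacci-style word recurrence s(k) = s(k−2)·s(k−1): e.g. DD·AA = DDAA.
The next term joins DDAA and AADDAA.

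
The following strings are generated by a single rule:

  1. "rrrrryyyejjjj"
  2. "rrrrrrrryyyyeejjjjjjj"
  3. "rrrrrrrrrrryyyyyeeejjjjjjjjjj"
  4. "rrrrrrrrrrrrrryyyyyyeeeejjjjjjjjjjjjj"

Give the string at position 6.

Reading off run lengths: r runs 5, 8, 11, 14; y runs 3, 4, 5, 6; e runs 1, 2, 3, 4; j runs 4, 7, 10, 13 — each is linear in n (n = 1, 2, …).
For term 6, n = 6, so the run lengths are 20, 8, 6, 19.

rrrrrrrrrrrrrrrrrrrryyyyyyyyeeeeeejjjjjjjjjjjjjjjjjjj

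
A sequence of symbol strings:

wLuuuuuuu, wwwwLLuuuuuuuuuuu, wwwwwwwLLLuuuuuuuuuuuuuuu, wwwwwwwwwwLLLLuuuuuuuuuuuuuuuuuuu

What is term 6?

Term n consists of 3n-2 w's, followed by n L's, followed by 4n+3 u's (n = 1, 2, …).
Setting n = 6 gives 16, 6, 27 characters in each block.

wwwwwwwwwwwwwwwwLLLLLLuuuuuuuuuuuuuuuuuuuuuuuuuuu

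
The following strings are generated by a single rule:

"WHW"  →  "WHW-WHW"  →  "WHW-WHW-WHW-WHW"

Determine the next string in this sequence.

s(k+1) = s(k)·-·s(k) — each term doubles the last with '-' between the halves.
Doubling WHW-WHW-WHW-WHW with '-' between the halves:

WHW-WHW-WHW-WHW-WHW-WHW-WHW-WHW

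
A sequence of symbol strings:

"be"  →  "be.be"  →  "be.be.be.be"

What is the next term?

be.be.be.be.be.be.be.be

s(k+1) = s(k)·.·s(k) — each term doubles the last with '.' between the halves.
One more doubling of be.be.be.be gives the answer.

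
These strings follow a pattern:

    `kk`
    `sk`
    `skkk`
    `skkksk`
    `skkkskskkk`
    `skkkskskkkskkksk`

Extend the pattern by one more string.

From term 3 onward, concatenate the last term with the second-to-last: sk·kk = skkk, skkk·sk = skkksk, …
Continuing: skkkskskkkskkksk · skkkskskkk gives term 7.

skkkskskkkskkkskskkkskskkk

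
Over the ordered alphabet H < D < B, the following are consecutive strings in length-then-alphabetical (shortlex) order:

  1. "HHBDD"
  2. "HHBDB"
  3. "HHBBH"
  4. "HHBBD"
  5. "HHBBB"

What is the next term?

HDHHH

Find the rightmost character of HHBBB below B, bump it to the next letter, and reset everything to its right to H.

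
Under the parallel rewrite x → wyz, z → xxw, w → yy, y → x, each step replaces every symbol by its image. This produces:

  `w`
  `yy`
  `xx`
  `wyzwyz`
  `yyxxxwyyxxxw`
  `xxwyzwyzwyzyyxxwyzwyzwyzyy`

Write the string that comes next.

wyzwyzyyxxxwyyxxxwyyxxxwxxwyzwyzyyxxxwyyxxxwyyxxxwxx

Replace each of the 26 characters of xxwyzwyzwyzyyxxwyzwyzwyzyy in place — wyz wyz yy x xxw yy x xxw yy x xxw x x wyz wyz yy x xxw yy x xxw yy x xxw x x — and concatenate.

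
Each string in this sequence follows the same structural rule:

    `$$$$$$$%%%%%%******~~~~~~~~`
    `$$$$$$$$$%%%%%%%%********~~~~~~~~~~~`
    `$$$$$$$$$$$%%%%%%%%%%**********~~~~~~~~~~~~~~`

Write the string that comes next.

Reading off run lengths: $ runs 7, 9, 11; % runs 6, 8, 10; * runs 6, 8, 10; ~ runs 8, 11, 14 — each is linear in n, where the shown terms are n = 2, 3, 4.
At n = 5 the blocks have lengths 13, 12, 12, 17.

$$$$$$$$$$$$$%%%%%%%%%%%%************~~~~~~~~~~~~~~~~~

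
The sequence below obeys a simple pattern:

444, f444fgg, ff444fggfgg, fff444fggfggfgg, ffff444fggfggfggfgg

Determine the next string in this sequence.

s(k+1) = f·s(k)·fgg, so each term gains f as a prefix and fgg as a suffix.
One more step from ffff444fggfggfggfgg gives the answer.

fffff444fggfggfggfggfgg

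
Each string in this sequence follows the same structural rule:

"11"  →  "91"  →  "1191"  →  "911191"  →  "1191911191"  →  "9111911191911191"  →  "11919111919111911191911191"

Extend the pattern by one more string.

911191119191119111919111919111911191911191

From term 3 onward, concatenate the second-to-last term with the last: 11·91 = 1191, 91·1191 = 911191, …
Continuing: 9111911191911191 · 11919111919111911191911191 gives term 8.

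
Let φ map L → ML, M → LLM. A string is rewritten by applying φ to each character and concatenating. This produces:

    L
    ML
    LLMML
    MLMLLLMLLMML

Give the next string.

LLMMLLLMMLMLMLLLMMLMLLLMLLMML

Apply φ to MLMLLLMLLMML symbol by symbol: M→LLM, L→ML, M→LLM, L→ML, L→ML, L→ML, M→LLM, L→ML, L→ML, M→LLM, M→LLM, L→ML; joined: LLM ML LLM ML ML ML LLM ML ML LLM LLM ML.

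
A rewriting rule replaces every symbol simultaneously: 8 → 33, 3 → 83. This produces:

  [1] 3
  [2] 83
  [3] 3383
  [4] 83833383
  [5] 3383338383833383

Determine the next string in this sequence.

Rewriting the 16 symbols of 3383338383833383 one by one yields 83 83 33 83 83 83 33 83 33 83 33 83 83 83 33 83; concatenated:

83833383838333833383338383833383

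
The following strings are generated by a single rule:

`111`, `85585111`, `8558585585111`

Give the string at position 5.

The strings grow by a fixed prefix 85585 each time.
From 8558585585111, 2 further steps: 8558585585111 → 855858558585585111 → (answer).

85585855858558585585111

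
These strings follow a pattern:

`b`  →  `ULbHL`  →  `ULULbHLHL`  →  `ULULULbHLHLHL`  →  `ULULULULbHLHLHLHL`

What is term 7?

s(k+1) = UL·s(k)·HL, so each term gains UL as a prefix and HL as a suffix.
From ULULULULbHLHLHLHL, 2 further steps: ULULULULbHLHLHLHL → ULULULULULbHLHLHLHLHL → (answer).

ULULULULULULbHLHLHLHLHLHL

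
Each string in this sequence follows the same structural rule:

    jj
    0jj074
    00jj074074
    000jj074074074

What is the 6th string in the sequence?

Every step adds 0 to the front and 074 to the end of the previous string.
From 000jj074074074, 2 further steps: 000jj074074074 → 0000jj074074074074 → (answer).

00000jj074074074074074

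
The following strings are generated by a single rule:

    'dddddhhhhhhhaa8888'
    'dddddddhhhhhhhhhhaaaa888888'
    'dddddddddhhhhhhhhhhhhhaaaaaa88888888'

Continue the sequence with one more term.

The n-th term is 2n+1 d's then 3n+1 h's then 2n-2 a's then 2n 8's, where the shown terms are n = 2, 3, 4.
For the next term, n = 5, so the run lengths are 11, 16, 8, 10.

dddddddddddhhhhhhhhhhhhhhhhaaaaaaaa8888888888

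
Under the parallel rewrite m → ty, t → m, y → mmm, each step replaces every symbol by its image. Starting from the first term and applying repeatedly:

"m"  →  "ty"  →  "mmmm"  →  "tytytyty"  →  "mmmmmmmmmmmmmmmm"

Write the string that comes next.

Applying the rule to each of the 16 symbols of mmmmmmmmmmmmmmmm gives the pieces ty ty ty ty ty ty ty ty ty ty ty ty ty ty ty ty, which concatenate to the answer.

tytytytytytytytytytytytytytytyty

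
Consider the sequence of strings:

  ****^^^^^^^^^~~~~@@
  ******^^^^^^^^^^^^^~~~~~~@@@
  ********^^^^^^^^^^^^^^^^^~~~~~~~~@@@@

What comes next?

**********^^^^^^^^^^^^^^^^^^^^^~~~~~~~~~~@@@@@

Each string has the form *^{2n} ^^{4n+1} ~^{2n} @^{n}, where the shown terms are n = 2, 3, 4.
At n = 5 the blocks have lengths 10, 21, 10, 5.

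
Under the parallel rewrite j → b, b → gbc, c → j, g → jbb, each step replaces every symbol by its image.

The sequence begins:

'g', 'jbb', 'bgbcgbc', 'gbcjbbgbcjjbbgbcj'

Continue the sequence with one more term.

jbbgbcjbgbcgbcjbbgbcjbbgbcgbcjbbgbcjb

Applying the rule to each of the 17 symbols of gbcjbbgbcjjbbgbcj gives the pieces jbb gbc j b gbc gbc jbb gbc j b b gbc gbc jbb gbc j b, which concatenate to the answer.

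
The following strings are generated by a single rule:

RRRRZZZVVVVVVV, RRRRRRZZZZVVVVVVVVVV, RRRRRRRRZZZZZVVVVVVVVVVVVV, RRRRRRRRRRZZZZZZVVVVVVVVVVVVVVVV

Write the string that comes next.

RRRRRRRRRRRRZZZZZZZVVVVVVVVVVVVVVVVVVV

Reading off run lengths: R runs 4, 6, 8, 10; Z runs 3, 4, 5, 6; V runs 7, 10, 13, 16 — each is linear in n, where the shown terms are n = 2, 3, 4, 5.
Setting n = 6 gives 12, 7, 19 characters in each block.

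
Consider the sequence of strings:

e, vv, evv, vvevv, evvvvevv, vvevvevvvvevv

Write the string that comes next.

This is a Fibonacci-style word recurrence s(k) = s(k−2)·s(k−1): e.g. e·vv = evv.
So term 7 is evvvvevv·vvevvevvvvevv.

evvvvevvvvevvevvvvevv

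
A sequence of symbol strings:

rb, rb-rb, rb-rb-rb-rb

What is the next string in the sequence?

s(k+1) = s(k)·-·s(k) — each term doubles the last with '-' between the halves.
One more doubling of rb-rb-rb-rb gives the answer.

rb-rb-rb-rb-rb-rb-rb-rb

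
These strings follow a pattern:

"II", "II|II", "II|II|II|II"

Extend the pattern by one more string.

Every step duplicates the string with '|' between the halves.
Doubling II|II|II|II with '|' between the halves:

II|II|II|II|II|II|II|II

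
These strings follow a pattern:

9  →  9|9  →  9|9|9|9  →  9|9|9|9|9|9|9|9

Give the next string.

s(k+1) = s(k)·|·s(k) — each term doubles the last with '|' between the halves.
One more doubling of 9|9|9|9|9|9|9|9 gives the answer.

9|9|9|9|9|9|9|9|9|9|9|9|9|9|9|9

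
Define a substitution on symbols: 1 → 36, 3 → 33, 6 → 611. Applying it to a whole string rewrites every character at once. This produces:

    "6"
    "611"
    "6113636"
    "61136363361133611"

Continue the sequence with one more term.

611363633611336113333611363633336113636

φ(61136363361133611) expands symbol-by-symbol to 611 36 36 33 611 33 611 33 33 611 36 36 33 33 611 36 36; joining the 17 pieces gives the next term.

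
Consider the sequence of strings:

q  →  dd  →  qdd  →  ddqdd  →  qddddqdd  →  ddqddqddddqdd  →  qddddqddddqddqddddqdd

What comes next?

ddqddqddddqddqddddqddddqddqddddqdd

Each term (from the third on) is the two preceding terms concatenated in order: term 3 = q·dd = qdd.
So term 8 is ddqddqddddqdd·qddddqddddqddqddddqdd.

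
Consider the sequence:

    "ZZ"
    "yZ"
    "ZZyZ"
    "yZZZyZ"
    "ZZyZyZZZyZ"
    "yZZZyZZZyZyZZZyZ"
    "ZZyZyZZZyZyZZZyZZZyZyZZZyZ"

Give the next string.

Each term (from the third on) is the two preceding terms concatenated in order: term 3 = ZZ·yZ = ZZyZ.
Continuing: yZZZyZZZyZyZZZyZ · ZZyZyZZZyZyZZZyZZZyZyZZZyZ gives term 8.

yZZZyZZZyZyZZZyZZZyZyZZZyZyZZZyZZZyZyZZZyZ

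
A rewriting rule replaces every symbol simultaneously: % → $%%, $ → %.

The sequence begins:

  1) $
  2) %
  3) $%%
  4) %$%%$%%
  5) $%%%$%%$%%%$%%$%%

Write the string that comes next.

φ($%%%$%%$%%%$%%$%%) expands symbol-by-symbol to % $%% $%% $%% % $%% $%% % $%% $%% $%% % $%% $%% % $%% $%%; joining the 17 pieces gives the next term.

%$%%$%%$%%%$%%$%%%$%%$%%$%%%$%%$%%%$%%$%%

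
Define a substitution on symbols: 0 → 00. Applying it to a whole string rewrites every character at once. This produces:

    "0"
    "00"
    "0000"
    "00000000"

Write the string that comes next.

0000000000000000

Rewriting each symbol of 00000000: 0→00, 0→00, 0→00, 0→00, 0→00, 0→00, 0→00, 0→00, which concatenates to 00 00 00 00 00 00 00 00.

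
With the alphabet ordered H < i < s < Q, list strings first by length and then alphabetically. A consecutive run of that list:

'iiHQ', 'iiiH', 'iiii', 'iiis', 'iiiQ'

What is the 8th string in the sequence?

Stepping forward 3 times from iiiQ: iiiQ → iisH → iisi, then the target.

iiss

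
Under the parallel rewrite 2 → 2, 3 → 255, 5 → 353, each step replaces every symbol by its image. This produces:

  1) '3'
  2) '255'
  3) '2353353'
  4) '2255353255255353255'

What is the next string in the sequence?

φ(2255353255255353255) expands symbol-by-symbol to 2 2 353 353 255 353 255 2 353 353 2 353 353 255 353 255 2 353 353; joining the 19 pieces gives the next term.

22353353255353255235335323533532553532552353353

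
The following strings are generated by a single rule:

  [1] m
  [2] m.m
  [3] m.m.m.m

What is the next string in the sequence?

m.m.m.m.m.m.m.m

Each string is two copies of the previous one joined by '.'.
So the next term is two copies of m.m.m.m with '.' between the halves.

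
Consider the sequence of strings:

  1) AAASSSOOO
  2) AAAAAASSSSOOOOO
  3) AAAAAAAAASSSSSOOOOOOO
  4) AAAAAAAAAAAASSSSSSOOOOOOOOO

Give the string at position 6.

AAAAAAAAAAAAAAAAAASSSSSSSSOOOOOOOOOOOOO

Term n consists of 3n A's, followed by n+2 S's, followed by 2n+1 O's (n = 1, 2, …).
For term 6, n = 6, so the run lengths are 18, 8, 13.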